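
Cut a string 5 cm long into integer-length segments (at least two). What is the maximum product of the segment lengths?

6

Define f[k] = max over 1≤i<k of i · max(k−i, f[k−i]); the inner max lets the remainder stay uncut if that's better.
f[2] = 1*max(1,0) = 1*1 = 1
f[3] = max(1*2, 2*1) = 2
f[4] = max(1*3, 2*2, 3*1) = 4
f[5] = max(1*4, 2*3, 3*2, 4*1) = 6
One optimal split: 3 + 2; product 3*2 = 6.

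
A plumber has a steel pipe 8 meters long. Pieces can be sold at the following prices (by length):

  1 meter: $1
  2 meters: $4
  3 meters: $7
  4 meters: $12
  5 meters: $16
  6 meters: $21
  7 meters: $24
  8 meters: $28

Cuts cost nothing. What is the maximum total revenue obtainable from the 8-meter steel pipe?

28

Consider every possible first cut. best[k] is the best of p[i]+best[k−i] over all sellable i≤k.
best[1] = 1
best[2] = 4
best[3] = 7
best[4] = 12
best[5] = 16
best[6] = 21
best[7] = 24
best[8] = 28
Best is to sell the whole 8-meter piece uncut for $28.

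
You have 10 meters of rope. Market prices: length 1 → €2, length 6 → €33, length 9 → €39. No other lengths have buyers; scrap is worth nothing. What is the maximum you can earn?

Consider every possible first cut. best[k] is the best of p[i]+best[k−i] over all sellable i≤k.
best[1] = 2
best[2] = 4  (first piece 1, then best[1]=2)
best[3] = 6  (first piece 1, then best[2]=4)
best[4] = 8  (first piece 1, then best[3]=6)
best[5] = 10  (first piece 1, then best[4]=8)
best[6] = max(2+10, 33+0) = 33
best[7] = max(2+33, 33+2) = 35
best[8] = max(2+35, 33+4) = 37
best[9] = max(2+37, 33+6, 39+0) = 39
best[10] = max(2+39, 33+8, 39+2) = 41
One optimal cutting: 6 + 1 + 1 + 1 + 1 → €41.

41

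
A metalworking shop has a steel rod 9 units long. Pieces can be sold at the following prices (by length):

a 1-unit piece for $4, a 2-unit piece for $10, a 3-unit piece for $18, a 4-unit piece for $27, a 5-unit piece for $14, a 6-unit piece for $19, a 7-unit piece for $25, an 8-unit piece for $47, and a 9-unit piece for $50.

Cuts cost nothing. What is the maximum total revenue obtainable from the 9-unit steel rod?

Let best[k] be the best obtainable value from length k. For each k, try every first piece i and keep the best of price[i] + best[k−i].
best[1] = 4
best[2] = max(4+4, 10+0) = 10
best[3] = max(4+10, 10+4, 18+0) = 18
best[4] = max(4+18, 10+10, 18+4, 27+0) = 27
best[5] = max(4+27, 10+18, 18+10, 27+4, 14+0) = 31
best[6] = max(4+31, 10+27, 18+18, 27+10, 14+4, 19+0) = 37
best[7] = max(4+37, 10+31, 18+27, …, 19+4, 25+0) = 45
best[8] = max(4+45, 10+37, 18+31, …, 25+4, 47+0) = 54
best[9] = max(4+54, 10+45, 18+37, …, 47+4, 50+0) = 58
One optimal cutting: 4 + 4 + 1 → $27 + $27 + $4 = $58.

58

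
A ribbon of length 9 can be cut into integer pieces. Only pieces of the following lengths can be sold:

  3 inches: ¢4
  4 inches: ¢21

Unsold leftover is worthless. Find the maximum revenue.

42

Let f[k] be the best obtainable value from length k. For each k, try every first piece i and keep the best of price[i] + f[k−i].
f[1] = 0
f[2] = 0
f[3] = 4
f[4] = 21
f[5] = 21
f[6] = 21
f[7] = 25  (first piece 3, then f[4]=21)
f[8] = 42  (first piece 4, then f[4]=21)
f[9] = 42
One optimal cutting: pieces 4 + 4 with 1 inch of scrap → ¢42.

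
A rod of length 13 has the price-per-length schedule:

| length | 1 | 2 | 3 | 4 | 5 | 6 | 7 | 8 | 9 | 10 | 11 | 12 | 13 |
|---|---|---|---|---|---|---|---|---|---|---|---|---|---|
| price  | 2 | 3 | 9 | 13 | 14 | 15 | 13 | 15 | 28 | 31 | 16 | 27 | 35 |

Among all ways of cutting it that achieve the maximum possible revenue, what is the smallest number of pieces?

Let r[k] be the best obtainable value from length k. For each k, try every first piece i and keep the best of price[i] + r[k−i].
r[1] = 2
r[2] = 4  (first piece 1, then r[1]=2)
r[3] = 9
r[4] = 13
r[5] = 15  (first piece 1, then r[4]=13)
r[6] = 18  (first piece 3, then r[3]=9)
r[7] = 22  (first piece 3, then r[4]=13)
r[8] = 26  (first piece 4, then r[4]=13)
r[9] = 28  (first piece 1, then r[8]=26)
r[10] = 31  (first piece 3, then r[7]=22)
r[11] = 35  (first piece 3, then r[8]=26)
r[12] = 39  (first piece 4, then r[8]=26)
r[13] = 41  (first piece 1, then r[12]=39)
Maximum revenue is €41.
Now minimize piece count subject to staying optimal: for each k, pieces[k] = 1 + min over i with p[i]+r[k−i]=r[k] of pieces[k−i].
pieces[10] = 1
pieces[11] = 3
pieces[12] = 3
pieces[13] = 2

2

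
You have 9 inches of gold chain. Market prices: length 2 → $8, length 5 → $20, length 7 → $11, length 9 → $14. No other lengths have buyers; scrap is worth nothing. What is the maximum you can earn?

36

Let f[k] be the best obtainable value from length k. For each k, try every first piece i and keep the best of price[i] + f[k−i].
f[1] = 0
f[2] = 8
f[3] = 8
f[4] = 16  (first piece 2, then f[2]=8)
f[5] = 20
f[6] = 24  (first piece 2, then f[4]=16)
f[7] = 28  (first piece 2, then f[5]=20)
f[8] = 32  (first piece 2, then f[6]=24)
f[9] = 36  (first piece 2, then f[7]=28)
One optimal cutting: 5 + 2 + 2 → $36.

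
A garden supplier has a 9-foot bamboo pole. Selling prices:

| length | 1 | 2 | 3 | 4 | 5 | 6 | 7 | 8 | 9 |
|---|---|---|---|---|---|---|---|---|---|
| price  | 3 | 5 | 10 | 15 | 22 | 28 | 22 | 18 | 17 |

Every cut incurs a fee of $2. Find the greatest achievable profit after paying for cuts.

36

Let r[k] be the best obtainable value from length k. For each k, try every first piece i and keep the best of price[i] + r[k−i] minus the 2 cut fee when i<k.
r[1] = 3
r[2] = max(3+3-2, 5+0) = 5
r[3] = max(3+5-2, 5+3-2, 10+0) = 10
r[4] = max(3+10-2, 5+5-2, 10+3-2, 15+0) = 15
r[5] = max(3+15-2, 5+10-2, 10+5-2, 15+3-2, 22+0) = 22
r[6] = max(3+22-2, 5+15-2, 10+10-2, 15+5-2, 22+3-2, 28+0) = 28
r[7] = max(3+28-2, 5+22-2, 10+15-2, …, 28+3-2, 22+0) = 29
r[8] = max(3+29-2, 5+28-2, 10+22-2, …, 22+3-2, 18+0) = 31
r[9] = max(3+31-2, 5+29-2, 10+28-2, …, 18+3-2, 17+0) = 36
One optimal plan: pieces 6 + 3 (1 cut) → $38 − $2 = $36.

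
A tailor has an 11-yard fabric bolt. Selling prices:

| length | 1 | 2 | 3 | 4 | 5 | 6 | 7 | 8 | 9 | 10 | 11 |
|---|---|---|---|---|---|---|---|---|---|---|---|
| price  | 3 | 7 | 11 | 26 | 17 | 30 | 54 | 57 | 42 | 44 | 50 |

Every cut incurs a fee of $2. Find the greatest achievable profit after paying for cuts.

Consider every possible first cut. net[k] is the best of p[i]+net[k−i] over all sellable i≤k, charging 2 whenever i<k.
net[1] = 3
net[2] = 7
net[3] = 11
net[4] = 26
net[5] = 27  (first piece 1, then net[4]=26)
net[6] = 31  (first piece 2, then net[4]=26)
net[7] = 54
net[8] = 57
net[9] = 59  (first piece 2, then net[7]=54)
net[10] = 63  (first piece 3, then net[7]=54)
net[11] = 78  (first piece 4, then net[7]=54)
One optimal plan: pieces 7 + 4 (1 cut) → $80 − $2 = $78.

78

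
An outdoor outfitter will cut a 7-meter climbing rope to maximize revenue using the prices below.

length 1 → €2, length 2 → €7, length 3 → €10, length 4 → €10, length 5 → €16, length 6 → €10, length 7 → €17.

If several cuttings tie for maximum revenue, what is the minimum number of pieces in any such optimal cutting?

3

Consider every possible first cut. r[k] is the best of p[i]+r[k−i] over all sellable i≤k.
r[1] = 2
r[2] = max(2+2, 7+0) = 7
r[3] = max(2+7, 7+2, 10+0) = 10
r[4] = max(2+10, 7+7, 10+2, 10+0) = 14
r[5] = max(2+14, 7+10, 10+7, 10+2, 16+0) = 17
r[6] = max(2+17, 7+14, 10+10, 10+7, 16+2, 10+0) = 21
r[7] = max(2+21, 7+17, 10+14, …, 10+2, 17+0) = 24
Maximum revenue is €24.
Now minimize piece count subject to staying optimal: for each k, pieces[k] = 1 + min over i with p[i]+r[k−i]=r[k] of pieces[k−i].
pieces[4] = 2
pieces[5] = 2
pieces[6] = 3
pieces[7] = 3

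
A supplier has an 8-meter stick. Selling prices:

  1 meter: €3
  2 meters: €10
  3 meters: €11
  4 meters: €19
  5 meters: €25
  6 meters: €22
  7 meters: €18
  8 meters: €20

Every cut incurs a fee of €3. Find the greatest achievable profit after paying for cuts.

35

Let r[k] be the best obtainable value from length k. For each k, try every first piece i and keep the best of price[i] + r[k−i] minus the 3 cut fee when i<k.
r[1] = 3
r[2] = 10
r[3] = 11
r[4] = 19
r[5] = 25
r[6] = 26  (first piece 2, then r[4]=19)
r[7] = 32  (first piece 2, then r[5]=25)
r[8] = 35  (first piece 4, then r[4]=19)
One optimal plan: pieces 4 + 4 (1 cut) → €38 − €3 = €35.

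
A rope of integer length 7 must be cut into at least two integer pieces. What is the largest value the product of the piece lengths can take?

Fill P[k] for k=2..7: at each k try every first piece i and multiply by the better of (k−i) uncut or P[k−i].
P[2] = 1·max(1,0) = 1·1 = 1
P[3] = 1·max(2,1) = 1·2 = 2
P[4] = 2·max(2,1) = 2·2 = 4
P[5] = 2·max(3,2) = 2·3 = 6
P[6] = 3·max(3,2) = 3·3 = 9
P[7] = 2·max(5,6) = 2·6 = 12
One optimal split: 3 + 2 + 2; product 3·2·2 = 12.

12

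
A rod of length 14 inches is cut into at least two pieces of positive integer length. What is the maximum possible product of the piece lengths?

Fill m[k] for k=2..14: at each k try every first piece i and multiply by the better of (k−i) uncut or m[k−i].
m[2] = 1*max(1,0) = 1*1 = 1
m[3] = 1*max(2,1) = 1*2 = 2
m[4] = 2*max(2,1) = 2*2 = 4
m[5] = 2*max(3,2) = 2*3 = 6
m[6] = 3*max(3,2) = 3*3 = 9
m[7] = 2*max(5,6) = 2*6 = 12
m[8] = 2*max(6,9) = 2*9 = 18
m[9] = 3*max(6,9) = 3*9 = 27
m[10] = 2*max(8,18) = 2*18 = 36
m[11] = 2*max(9,27) = 2*27 = 54
m[12] = 3*max(9,27) = 3*27 = 81
m[13] = 2*max(11,54) = 2*54 = 108
m[14] = 2*max(12,81) = 2*81 = 162
One optimal split: 3 + 3 + 3 + 3 + 2; product 3*3*3*3*2 = 162.

162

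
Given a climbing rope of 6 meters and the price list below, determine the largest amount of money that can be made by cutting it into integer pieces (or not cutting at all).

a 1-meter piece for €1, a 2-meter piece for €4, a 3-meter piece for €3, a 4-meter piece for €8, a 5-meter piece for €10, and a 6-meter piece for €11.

Consider every possible first cut. best[k] is the best of p[i]+best[k−i] over all sellable i≤k.
best[1] = 1
best[2] = max(1+1, 4+0) = 4
best[3] = max(1+4, 4+1, 3+0) = 5
best[4] = max(1+5, 4+4, 3+1, 8+0) = 8
best[5] = max(1+8, 4+5, 3+4, 8+1, 10+0) = 10
best[6] = max(1+10, 4+8, 3+5, 8+4, 10+1, 11+0) = 12
One optimal cutting: 2 + 2 + 2 → €4 + €4 + €4 = €12.

12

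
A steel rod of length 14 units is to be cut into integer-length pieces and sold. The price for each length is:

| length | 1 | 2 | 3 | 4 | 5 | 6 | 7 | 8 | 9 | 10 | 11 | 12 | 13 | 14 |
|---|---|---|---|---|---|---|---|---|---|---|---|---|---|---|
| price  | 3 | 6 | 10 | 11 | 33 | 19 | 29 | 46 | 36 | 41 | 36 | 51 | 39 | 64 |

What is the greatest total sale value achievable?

82

Consider every possible first cut. R[k] is the best of p[i]+R[k−i] over all sellable i≤k.
R[1] = 3
R[2] = max(3+3, 6+0) = 6
R[3] = max(3+6, 6+3, 10+0) = 10
R[4] = max(3+10, 6+6, 10+3, 11+0) = 13
R[5] = max(3+13, 6+10, 10+6, 11+3, 33+0) = 33
R[6] = max(3+33, 6+13, 10+10, 11+6, 33+3, 19+0) = 36
R[7] = max(3+36, 6+33, 10+13, …, 19+3, 29+0) = 39
R[8] = max(3+39, 6+36, 10+33, …, 29+3, 46+0) = 46
R[9] = max(3+46, 6+39, 10+36, …, 46+3, 36+0) = 49
R[10] = max(3+49, 6+46, 10+39, …, 36+3, 41+0) = 66
R[11] = max(3+66, 6+49, 10+46, …, 41+3, 36+0) = 69
R[12] = max(3+69, 6+66, 10+49, …, 36+3, 51+0) = 72
R[13] = max(3+72, 6+69, 10+66, …, 51+3, 39+0) = 79
R[14] = max(3+79, 6+72, 10+69, …, 39+3, 64+0) = 82
One optimal cutting: 8 + 5 + 1 → $46 + $33 + $3 = $82.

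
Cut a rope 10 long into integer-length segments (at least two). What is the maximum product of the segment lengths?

Fill f[k] for k=2..10: at each k try every first piece i and multiply by the better of (k−i) uncut or f[k−i].
f[2] = 1*max(1,0) = 1*1 = 1
f[3] = max(1*2, 2*1) = 2
f[4] = max(1*3, 2*2, 3*1) = 4
f[5] = max(1*4, 2*3, 3*2, 4*1) = 6
f[6] = max(1*6, 2*4, 3*3, 4*2, 5*1) = 9
f[7] = max(1*9, 2*6, 3*4, 4*3, 5*2, 6*1) = 12
f[8] = max(1*12, 2*9, 3*6, …, 6*2, 7*1) = 18
f[9] = max(1*18, 2*12, 3*9, …, 7*2, 8*1) = 27
f[10] = max(1*27, 2*18, 3*12, …, 8*2, 9*1) = 36
One optimal split: 3 + 3 + 2 + 2; product 3*3*2*2 = 36.

36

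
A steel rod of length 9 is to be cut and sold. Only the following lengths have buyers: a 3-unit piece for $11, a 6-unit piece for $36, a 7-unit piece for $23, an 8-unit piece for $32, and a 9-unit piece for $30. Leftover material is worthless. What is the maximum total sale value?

47

Let f[k] be the best obtainable value from length k. For each k, try every first piece i and keep the best of price[i] + f[k−i].
f[1] = 0
f[2] = 0
f[3] = 11
f[4] = 11
f[5] = 11
f[6] = max(11+11, 36+0) = 36
f[7] = max(11+11, 36+0, 23+0) = 36
f[8] = max(11+11, 36+0, 23+0, 32+0) = 36
f[9] = max(11+36, 36+11, 23+0, 32+0, 30+0) = 47
One optimal cutting: 6 + 3 → $47.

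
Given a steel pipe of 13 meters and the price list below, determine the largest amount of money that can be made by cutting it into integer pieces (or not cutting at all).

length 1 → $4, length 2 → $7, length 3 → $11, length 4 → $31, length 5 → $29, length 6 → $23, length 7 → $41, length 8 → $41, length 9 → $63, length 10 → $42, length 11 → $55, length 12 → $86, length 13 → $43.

97

Consider every possible first cut. r[k] is the best of p[i]+r[k−i] over all sellable i≤k.
r[1] = 4
r[2] = 8  (first piece 1, then r[1]=4)
r[3] = 12  (first piece 1, then r[2]=8)
r[4] = 31
r[5] = 35  (first piece 1, then r[4]=31)
r[6] = 39  (first piece 1, then r[5]=35)
r[7] = 43  (first piece 1, then r[6]=39)
r[8] = 62  (first piece 4, then r[4]=31)
r[9] = 66  (first piece 1, then r[8]=62)
r[10] = 70  (first piece 1, then r[9]=66)
r[11] = 74  (first piece 1, then r[10]=70)
r[12] = 93  (first piece 4, then r[8]=62)
r[13] = 97  (first piece 1, then r[12]=93)
One optimal cutting: 4 + 4 + 4 + 1 → $31 + $31 + $31 + $4 = $97.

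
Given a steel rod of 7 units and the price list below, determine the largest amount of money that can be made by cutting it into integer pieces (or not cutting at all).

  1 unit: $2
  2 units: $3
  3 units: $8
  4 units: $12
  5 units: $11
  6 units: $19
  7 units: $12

21

Consider every possible first cut. v[k] is the best of p[i]+v[k−i] over all sellable i≤k.
v[1] = 2
v[2] = max(2+2, 3+0) = 4
v[3] = max(2+4, 3+2, 8+0) = 8
v[4] = max(2+8, 3+4, 8+2, 12+0) = 12
v[5] = max(2+12, 3+8, 8+4, 12+2, 11+0) = 14
v[6] = max(2+14, 3+12, 8+8, 12+4, 11+2, 19+0) = 19
v[7] = max(2+19, 3+14, 8+12, …, 19+2, 12+0) = 21
One optimal cutting: 6 + 1 → $19 + $2 = $21.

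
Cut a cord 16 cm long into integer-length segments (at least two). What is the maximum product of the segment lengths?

Fill g[k] for k=2..16: at each k try every first piece i and multiply by the better of (k−i) uncut or g[k−i].
g[2] = 1·max(1,0) = 1·1 = 1
g[3] = 1·max(2,1) = 1·2 = 2
g[4] = 2·max(2,1) = 2·2 = 4
g[5] = 2·max(3,2) = 2·3 = 6
g[6] = 3·max(3,2) = 3·3 = 9
g[7] = 2·max(5,6) = 2·6 = 12
g[8] = 2·max(6,9) = 2·9 = 18
g[9] = 3·max(6,9) = 3·9 = 27
g[10] = 2·max(8,18) = 2·18 = 36
g[11] = 2·max(9,27) = 2·27 = 54
g[12] = 3·max(9,27) = 3·27 = 81
g[13] = 2·max(11,54) = 2·54 = 108
g[14] = 2·max(12,81) = 2·81 = 162
g[15] = 3·max(12,81) = 3·81 = 243
g[16] = 2·max(14,162) = 2·162 = 324
One optimal split: 3 + 3 + 3 + 3 + 2 + 2; product 3·3·3·3·2·2 = 324.

324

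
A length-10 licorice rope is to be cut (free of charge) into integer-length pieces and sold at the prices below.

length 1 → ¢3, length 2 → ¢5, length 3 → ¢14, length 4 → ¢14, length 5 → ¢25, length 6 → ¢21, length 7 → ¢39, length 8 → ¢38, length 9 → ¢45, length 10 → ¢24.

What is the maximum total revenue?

Let best[k] be the best obtainable value from length k. For each k, try every first piece i and keep the best of price[i] + best[k−i].
best[1] = 3
best[2] = max(3+3, 5+0) = 6
best[3] = max(3+6, 5+3, 14+0) = 14
best[4] = max(3+14, 5+6, 14+3, 14+0) = 17
best[5] = max(3+17, 5+14, 14+6, 14+3, 25+0) = 25
best[6] = max(3+25, 5+17, 14+14, 14+6, 25+3, 21+0) = 28
best[7] = max(3+28, 5+25, 14+17, …, 21+3, 39+0) = 39
best[8] = max(3+39, 5+28, 14+25, …, 39+3, 38+0) = 42
best[9] = max(3+42, 5+39, 14+28, …, 38+3, 45+0) = 45
best[10] = max(3+45, 5+42, 14+39, …, 45+3, 24+0) = 53
One optimal cutting: 7 + 3 → ¢39 + ¢14 = ¢53.

53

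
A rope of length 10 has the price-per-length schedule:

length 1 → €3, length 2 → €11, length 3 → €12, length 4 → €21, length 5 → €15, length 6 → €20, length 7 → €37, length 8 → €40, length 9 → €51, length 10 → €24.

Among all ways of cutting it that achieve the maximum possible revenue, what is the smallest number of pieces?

Let r[k] be the best obtainable value from length k. For each k, try every first piece i and keep the best of price[i] + r[k−i].
r[1] = 3
r[2] = max(3+3, 11+0) = 11
r[3] = max(3+11, 11+3, 12+0) = 14
r[4] = max(3+14, 11+11, 12+3, 21+0) = 22
r[5] = max(3+22, 11+14, 12+11, 21+3, 15+0) = 25
r[6] = max(3+25, 11+22, 12+14, 21+11, 15+3, 20+0) = 33
r[7] = max(3+33, 11+25, 12+22, …, 20+3, 37+0) = 37
r[8] = max(3+37, 11+33, 12+25, …, 37+3, 40+0) = 44
r[9] = max(3+44, 11+37, 12+33, …, 40+3, 51+0) = 51
r[10] = max(3+51, 11+44, 12+37, …, 51+3, 24+0) = 55
Maximum revenue is €55.
Now minimize piece count subject to staying optimal: for each k, pieces[k] = 1 + min over i with p[i]+r[k−i]=r[k] of pieces[k−i].
pieces[7] = 1
pieces[8] = 4
pieces[9] = 1
pieces[10] = 5

5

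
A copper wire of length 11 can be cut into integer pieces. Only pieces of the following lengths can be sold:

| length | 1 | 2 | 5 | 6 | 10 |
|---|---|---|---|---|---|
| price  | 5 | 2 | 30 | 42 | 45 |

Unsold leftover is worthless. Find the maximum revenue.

Consider every possible first cut. f[k] is the best of p[i]+f[k−i] over all sellable i≤k.
f[1] = 5
f[2] = max(5+5, 2+0) = 10
f[3] = max(5+10, 2+5) = 15
f[4] = max(5+15, 2+10) = 20
f[5] = max(5+20, 2+15, 30+0) = 30
f[6] = max(5+30, 2+20, 30+5, 42+0) = 42
f[7] = max(5+42, 2+30, 30+10, 42+5) = 47
f[8] = max(5+47, 2+42, 30+15, 42+10) = 52
f[9] = max(5+52, 2+47, 30+20, 42+15) = 57
f[10] = max(5+57, 2+52, 30+30, 42+20, 45+0) = 62
f[11] = max(5+62, 2+57, 30+42, 42+30, 45+5) = 72
One optimal cutting: 6 + 5 → €72.

72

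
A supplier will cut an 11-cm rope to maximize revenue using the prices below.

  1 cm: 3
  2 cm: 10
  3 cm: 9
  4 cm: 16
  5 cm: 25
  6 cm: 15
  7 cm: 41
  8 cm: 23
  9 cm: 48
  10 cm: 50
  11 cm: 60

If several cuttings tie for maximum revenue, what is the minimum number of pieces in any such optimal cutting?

3

Build r[k] bottom-up: r[k] = max over allowed piece i of (p[i] + r[k−i]).
r[1] = 3
r[2] = 10
r[3] = 13  (first piece 1, then r[2]=10)
r[4] = 20  (first piece 2, then r[2]=10)
r[5] = 25
r[6] = 30  (first piece 2, then r[4]=20)
r[7] = 41
r[8] = 44  (first piece 1, then r[7]=41)
r[9] = 51  (first piece 2, then r[7]=41)
r[10] = 54  (first piece 1, then r[9]=51)
r[11] = 61  (first piece 2, then r[9]=51)
Maximum revenue is 61.
Now minimize piece count subject to staying optimal: for each k, pieces[k] = 1 + min over i with p[i]+r[k−i]=r[k] of pieces[k−i].
pieces[8] = 2
pieces[9] = 2
pieces[10] = 3
pieces[11] = 3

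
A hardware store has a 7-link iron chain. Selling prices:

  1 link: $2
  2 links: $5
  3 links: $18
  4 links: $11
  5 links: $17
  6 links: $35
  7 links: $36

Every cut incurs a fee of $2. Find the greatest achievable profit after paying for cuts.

36

Build v[k] bottom-up: v[k] = max over allowed piece i of (p[i] + v[k−i]) − 2 per cut.
v[1] = 2
v[2] = max(2+2-2, 5+0) = 5
v[3] = max(2+5-2, 5+2-2, 18+0) = 18
v[4] = max(2+18-2, 5+5-2, 18+2-2, 11+0) = 18
v[5] = max(2+18-2, 5+18-2, 18+5-2, 11+2-2, 17+0) = 21
v[6] = max(2+21-2, 5+18-2, 18+18-2, 11+5-2, 17+2-2, 35+0) = 35
v[7] = max(2+35-2, 5+21-2, 18+18-2, …, 35+2-2, 36+0) = 36
Best is to make no cuts and sell whole for $36.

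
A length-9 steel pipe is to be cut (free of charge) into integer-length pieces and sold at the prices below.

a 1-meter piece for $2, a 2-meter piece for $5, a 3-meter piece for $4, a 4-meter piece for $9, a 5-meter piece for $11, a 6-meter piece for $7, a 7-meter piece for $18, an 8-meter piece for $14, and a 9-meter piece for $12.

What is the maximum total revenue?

Let r[k] be the best obtainable value from length k. For each k, try every first piece i and keep the best of price[i] + r[k−i].
r[1] = 2
r[2] = 5
r[3] = 7  (first piece 1, then r[2]=5)
r[4] = 10  (first piece 2, then r[2]=5)
r[5] = 12  (first piece 1, then r[4]=10)
r[6] = 15  (first piece 2, then r[4]=10)
r[7] = 18
r[8] = 20  (first piece 1, then r[7]=18)
r[9] = 23  (first piece 2, then r[7]=18)
One optimal cutting: 7 + 2 → $18 + $5 = $23.

23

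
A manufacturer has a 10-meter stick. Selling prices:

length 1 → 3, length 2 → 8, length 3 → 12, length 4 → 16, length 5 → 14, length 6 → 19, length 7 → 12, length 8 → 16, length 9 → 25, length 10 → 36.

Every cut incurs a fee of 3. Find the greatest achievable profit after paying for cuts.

36

Build net[k] bottom-up: net[k] = max over allowed piece i of (p[i] + net[k−i]) − 3 per cut.
net[1] = 3
net[2] = max(3+3-3, 8+0) = 8
net[3] = max(3+8-3, 8+3-3, 12+0) = 12
net[4] = max(3+12-3, 8+8-3, 12+3-3, 16+0) = 16
net[5] = max(3+16-3, 8+12-3, 12+8-3, 16+3-3, 14+0) = 17
net[6] = max(3+17-3, 8+16-3, 12+12-3, 16+8-3, 14+3-3, 19+0) = 21
net[7] = max(3+21-3, 8+17-3, 12+16-3, …, 19+3-3, 12+0) = 25
net[8] = max(3+25-3, 8+21-3, 12+17-3, …, 12+3-3, 16+0) = 29
net[9] = max(3+29-3, 8+25-3, 12+21-3, …, 16+3-3, 25+0) = 30
net[10] = max(3+30-3, 8+29-3, 12+25-3, …, 25+3-3, 36+0) = 36
Best is to make no cuts and sell whole for 36.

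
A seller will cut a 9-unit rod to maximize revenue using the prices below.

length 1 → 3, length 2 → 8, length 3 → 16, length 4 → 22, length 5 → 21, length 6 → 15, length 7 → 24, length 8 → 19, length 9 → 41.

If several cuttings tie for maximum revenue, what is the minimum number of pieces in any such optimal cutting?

Let r[k] be the best obtainable value from length k. For each k, try every first piece i and keep the best of price[i] + r[k−i].
r[1] = 3
r[2] = 8
r[3] = 16
r[4] = 22
r[5] = 25  (first piece 1, then r[4]=22)
r[6] = 32  (first piece 3, then r[3]=16)
r[7] = 38  (first piece 3, then r[4]=22)
r[8] = 44  (first piece 4, then r[4]=22)
r[9] = 48  (first piece 3, then r[6]=32)
Maximum revenue is 48.
Now minimize piece count subject to staying optimal: for each k, pieces[k] = 1 + min over i with p[i]+r[k−i]=r[k] of pieces[k−i].
pieces[6] = 2
pieces[7] = 2
pieces[8] = 2
pieces[9] = 3

3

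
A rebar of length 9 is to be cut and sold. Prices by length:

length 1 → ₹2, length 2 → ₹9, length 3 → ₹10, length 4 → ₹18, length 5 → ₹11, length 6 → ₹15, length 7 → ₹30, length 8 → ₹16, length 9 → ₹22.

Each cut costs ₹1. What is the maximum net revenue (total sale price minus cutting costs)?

38

Let r[k] be the best obtainable value from length k. For each k, try every first piece i and keep the best of price[i] + r[k−i] minus the 1 cut fee when i<k.
r[1] = 2
r[2] = 9
r[3] = 10  (first piece 1, then r[2]=9)
r[4] = 18
r[5] = 19  (first piece 1, then r[4]=18)
r[6] = 26  (first piece 2, then r[4]=18)
r[7] = 30
r[8] = 35  (first piece 4, then r[4]=18)
r[9] = 38  (first piece 2, then r[7]=30)
One optimal plan: pieces 7 + 2 (1 cut) → ₹39 − ₹1 = ₹38.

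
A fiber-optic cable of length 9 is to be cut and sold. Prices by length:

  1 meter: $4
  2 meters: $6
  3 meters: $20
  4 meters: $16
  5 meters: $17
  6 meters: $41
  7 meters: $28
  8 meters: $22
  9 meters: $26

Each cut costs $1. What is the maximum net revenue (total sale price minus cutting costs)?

60

Let r[k] be the best obtainable value from length k. For each k, try every first piece i and keep the best of price[i] + r[k−i] minus the 1 cut fee when i<k.
r[1] = 4
r[2] = 7  (first piece 1, then r[1]=4)
r[3] = 20
r[4] = 23  (first piece 1, then r[3]=20)
r[5] = 26  (first piece 1, then r[4]=23)
r[6] = 41
r[7] = 44  (first piece 1, then r[6]=41)
r[8] = 47  (first piece 1, then r[7]=44)
r[9] = 60  (first piece 3, then r[6]=41)
One optimal plan: pieces 6 + 3 (1 cut) → $61 − $1 = $60.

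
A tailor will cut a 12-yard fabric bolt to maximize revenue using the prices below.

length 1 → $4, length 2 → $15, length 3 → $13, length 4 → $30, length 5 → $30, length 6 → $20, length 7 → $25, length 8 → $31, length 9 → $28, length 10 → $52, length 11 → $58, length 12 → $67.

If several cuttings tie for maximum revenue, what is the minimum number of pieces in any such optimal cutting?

3

Build r[k] bottom-up: r[k] = max over allowed piece i of (p[i] + r[k−i]).
r[1] = 4
r[2] = max(4+4, 15+0) = 15
r[3] = max(4+15, 15+4, 13+0) = 19
r[4] = max(4+19, 15+15, 13+4, 30+0) = 30
r[5] = max(4+30, 15+19, 13+15, 30+4, 30+0) = 34
r[6] = max(4+34, 15+30, 13+19, 30+15, 30+4, 20+0) = 45
r[7] = max(4+45, 15+34, 13+30, …, 20+4, 25+0) = 49
r[8] = max(4+49, 15+45, 13+34, …, 25+4, 31+0) = 60
r[9] = max(4+60, 15+49, 13+45, …, 31+4, 28+0) = 64
r[10] = max(4+64, 15+60, 13+49, …, 28+4, 52+0) = 75
r[11] = max(4+75, 15+64, 13+60, …, 52+4, 58+0) = 79
r[12] = max(4+79, 15+75, 13+64, …, 58+4, 67+0) = 90
Maximum revenue is $90.
Now minimize piece count subject to staying optimal: for each k, pieces[k] = 1 + min over i with p[i]+r[k−i]=r[k] of pieces[k−i].
pieces[9] = 3
pieces[10] = 3
pieces[11] = 4
pieces[12] = 3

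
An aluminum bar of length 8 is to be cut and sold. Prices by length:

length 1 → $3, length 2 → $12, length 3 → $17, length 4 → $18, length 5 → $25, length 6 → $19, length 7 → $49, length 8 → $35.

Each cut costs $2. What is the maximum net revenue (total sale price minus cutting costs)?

Let net[k] be the best obtainable value from length k. For each k, try every first piece i and keep the best of price[i] + net[k−i] minus the 2 cut fee when i<k.
net[1] = 3
net[2] = max(3+3-2, 12+0) = 12
net[3] = max(3+12-2, 12+3-2, 17+0) = 17
net[4] = max(3+17-2, 12+12-2, 17+3-2, 18+0) = 22
net[5] = max(3+22-2, 12+17-2, 17+12-2, 18+3-2, 25+0) = 27
net[6] = max(3+27-2, 12+22-2, 17+17-2, 18+12-2, 25+3-2, 19+0) = 32
net[7] = max(3+32-2, 12+27-2, 17+22-2, …, 19+3-2, 49+0) = 49
net[8] = max(3+49-2, 12+32-2, 17+27-2, …, 49+3-2, 35+0) = 50
One optimal plan: pieces 7 + 1 (1 cut) → $52 − $2 = $50.

50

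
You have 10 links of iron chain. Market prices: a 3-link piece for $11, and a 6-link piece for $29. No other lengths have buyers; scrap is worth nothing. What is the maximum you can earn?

40

Build best[k] bottom-up: best[k] = max over allowed piece i of (p[i] + best[k−i]).
best[1] = 0
best[2] = 0
best[3] = 11
best[4] = 11
best[5] = 11
best[6] = max(11+11, 29+0) = 29
best[7] = max(11+11, 29+0) = 29
best[8] = max(11+11, 29+0) = 29
best[9] = max(11+29, 29+11) = 40
best[10] = max(11+29, 29+11) = 40
One optimal cutting: pieces 6 + 3 with 1 link of scrap → $40.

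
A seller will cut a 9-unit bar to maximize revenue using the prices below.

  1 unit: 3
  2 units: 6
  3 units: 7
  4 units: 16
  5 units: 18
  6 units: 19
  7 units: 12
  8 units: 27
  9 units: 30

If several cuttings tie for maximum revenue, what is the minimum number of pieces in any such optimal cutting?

Consider every possible first cut. r[k] is the best of p[i]+r[k−i] over all sellable i≤k.
r[1] = 3
r[2] = 6  (first piece 1, then r[1]=3)
r[3] = 9  (first piece 1, then r[2]=6)
r[4] = 16
r[5] = 19  (first piece 1, then r[4]=16)
r[6] = 22  (first piece 1, then r[5]=19)
r[7] = 25  (first piece 1, then r[6]=22)
r[8] = 32  (first piece 4, then r[4]=16)
r[9] = 35  (first piece 1, then r[8]=32)
Maximum revenue is 35.
Now minimize piece count subject to staying optimal: for each k, pieces[k] = 1 + min over i with p[i]+r[k−i]=r[k] of pieces[k−i].
pieces[6] = 2
pieces[7] = 3
pieces[8] = 2
pieces[9] = 3

3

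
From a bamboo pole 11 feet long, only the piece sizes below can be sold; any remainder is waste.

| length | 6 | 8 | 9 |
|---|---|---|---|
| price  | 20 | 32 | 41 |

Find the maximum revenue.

Build f[k] bottom-up: f[k] = max over allowed piece i of (p[i] + f[k−i]).
f[1] = 0
f[2] = 0
f[3] = 0
f[4] = 0
f[5] = 0
f[6] = 20
f[7] = 20
f[8] = max(20+0, 32+0) = 32
f[9] = max(20+0, 32+0, 41+0) = 41
f[10] = max(20+0, 32+0, 41+0) = 41
f[11] = max(20+0, 32+0, 41+0) = 41
One optimal cutting: pieces 9 with 2 feet of scrap → $41.

41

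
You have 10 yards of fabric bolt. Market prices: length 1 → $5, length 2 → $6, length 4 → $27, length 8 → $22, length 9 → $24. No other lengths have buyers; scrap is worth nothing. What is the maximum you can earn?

Build f[k] bottom-up: f[k] = max over allowed piece i of (p[i] + f[k−i]).
f[1] = 5
f[2] = max(5+5, 6+0) = 10
f[3] = max(5+10, 6+5) = 15
f[4] = max(5+15, 6+10, 27+0) = 27
f[5] = max(5+27, 6+15, 27+5) = 32
f[6] = max(5+32, 6+27, 27+10) = 37
f[7] = max(5+37, 6+32, 27+15) = 42
f[8] = max(5+42, 6+37, 27+27, 22+0) = 54
f[9] = max(5+54, 6+42, 27+32, 22+5, 24+0) = 59
f[10] = max(5+59, 6+54, 27+37, 22+10, 24+5) = 64
One optimal cutting: 4 + 4 + 1 + 1 → $64.

64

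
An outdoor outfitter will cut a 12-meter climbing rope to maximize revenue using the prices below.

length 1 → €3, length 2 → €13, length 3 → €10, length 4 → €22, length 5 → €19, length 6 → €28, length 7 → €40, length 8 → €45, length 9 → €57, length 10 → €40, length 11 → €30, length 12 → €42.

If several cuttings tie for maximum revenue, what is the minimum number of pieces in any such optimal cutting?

6

Let r[k] be the best obtainable value from length k. For each k, try every first piece i and keep the best of price[i] + r[k−i].
r[1] = 3
r[2] = max(3+3, 13+0) = 13
r[3] = max(3+13, 13+3, 10+0) = 16
r[4] = max(3+16, 13+13, 10+3, 22+0) = 26
r[5] = max(3+26, 13+16, 10+13, 22+3, 19+0) = 29
r[6] = max(3+29, 13+26, 10+16, 22+13, 19+3, 28+0) = 39
r[7] = max(3+39, 13+29, 10+26, …, 28+3, 40+0) = 42
r[8] = max(3+42, 13+39, 10+29, …, 40+3, 45+0) = 52
r[9] = max(3+52, 13+42, 10+39, …, 45+3, 57+0) = 57
r[10] = max(3+57, 13+52, 10+42, …, 57+3, 40+0) = 65
r[11] = max(3+65, 13+57, 10+52, …, 40+3, 30+0) = 70
r[12] = max(3+70, 13+65, 10+57, …, 30+3, 42+0) = 78
Maximum revenue is €78.
Now minimize piece count subject to staying optimal: for each k, pieces[k] = 1 + min over i with p[i]+r[k−i]=r[k] of pieces[k−i].
pieces[9] = 1
pieces[10] = 5
pieces[11] = 2
pieces[12] = 6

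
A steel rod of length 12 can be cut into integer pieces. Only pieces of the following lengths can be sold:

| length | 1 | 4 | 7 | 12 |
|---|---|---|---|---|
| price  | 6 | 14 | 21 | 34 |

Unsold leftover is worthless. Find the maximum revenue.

Let f[k] be the best obtainable value from length k. For each k, try every first piece i and keep the best of price[i] + f[k−i].
f[1] = 6
f[2] = 12  (first piece 1, then f[1]=6)
f[3] = 18  (first piece 1, then f[2]=12)
f[4] = max(6+18, 14+0) = 24
f[5] = max(6+24, 14+6) = 30
f[6] = max(6+30, 14+12) = 36
f[7] = max(6+36, 14+18, 21+0) = 42
f[8] = max(6+42, 14+24, 21+6) = 48
f[9] = max(6+48, 14+30, 21+12) = 54
f[10] = max(6+54, 14+36, 21+18) = 60
f[11] = max(6+60, 14+42, 21+24) = 66
f[12] = max(6+66, 14+48, 21+30, 34+0) = 72
One optimal cutting: 1 + 1 + 1 + 1 + 1 + 1 + 1 + 1 + 1 + 1 + 1 + 1 → $72.

72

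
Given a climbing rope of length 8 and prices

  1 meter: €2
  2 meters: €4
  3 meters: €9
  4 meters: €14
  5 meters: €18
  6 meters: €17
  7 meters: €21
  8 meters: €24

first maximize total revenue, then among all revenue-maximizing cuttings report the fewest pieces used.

2

Consider every possible first cut. r[k] is the best of p[i]+r[k−i] over all sellable i≤k.
r[1] = 2
r[2] = max(2+2, 4+0) = 4
r[3] = max(2+4, 4+2, 9+0) = 9
r[4] = max(2+9, 4+4, 9+2, 14+0) = 14
r[5] = max(2+14, 4+9, 9+4, 14+2, 18+0) = 18
r[6] = max(2+18, 4+14, 9+9, 14+4, 18+2, 17+0) = 20
r[7] = max(2+20, 4+18, 9+14, …, 17+2, 21+0) = 23
r[8] = max(2+23, 4+20, 9+18, …, 21+2, 24+0) = 28
Maximum revenue is €28.
Now minimize piece count subject to staying optimal: for each k, pieces[k] = 1 + min over i with p[i]+r[k−i]=r[k] of pieces[k−i].
pieces[5] = 1
pieces[6] = 2
pieces[7] = 2
pieces[8] = 2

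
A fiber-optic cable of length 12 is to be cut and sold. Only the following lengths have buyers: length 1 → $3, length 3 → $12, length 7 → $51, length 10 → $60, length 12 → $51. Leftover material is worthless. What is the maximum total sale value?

Build f[k] bottom-up: f[k] = max over allowed piece i of (p[i] + f[k−i]).
f[1] = 3
f[2] = 6  (first piece 1, then f[1]=3)
f[3] = max(3+6, 12+0) = 12
f[4] = max(3+12, 12+3) = 15
f[5] = max(3+15, 12+6) = 18
f[6] = max(3+18, 12+12) = 24
f[7] = max(3+24, 12+15, 51+0) = 51
f[8] = max(3+51, 12+18, 51+3) = 54
f[9] = max(3+54, 12+24, 51+6) = 57
f[10] = max(3+57, 12+51, 51+12, 60+0) = 63
f[11] = max(3+63, 12+54, 51+15, 60+3) = 66
f[12] = max(3+66, 12+57, 51+18, 60+6, 51+0) = 69
One optimal cutting: 7 + 3 + 1 + 1 → $69.

69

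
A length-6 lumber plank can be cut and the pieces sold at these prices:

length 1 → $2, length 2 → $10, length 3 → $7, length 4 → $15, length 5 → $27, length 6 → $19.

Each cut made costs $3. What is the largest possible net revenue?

Let net[k] be the best obtainable value from length k. For each k, try every first piece i and keep the best of price[i] + net[k−i] minus the 3 cut fee when i<k.
net[1] = 2
net[2] = max(2+2-3, 10+0) = 10
net[3] = max(2+10-3, 10+2-3, 7+0) = 9
net[4] = max(2+9-3, 10+10-3, 7+2-3, 15+0) = 17
net[5] = max(2+17-3, 10+9-3, 7+10-3, 15+2-3, 27+0) = 27
net[6] = max(2+27-3, 10+17-3, 7+9-3, 15+10-3, 27+2-3, 19+0) = 26
One optimal plan: pieces 5 + 1 (1 cut) → $29 − $3 = $26.

26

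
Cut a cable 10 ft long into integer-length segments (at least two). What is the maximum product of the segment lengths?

Define g[k] = max over 1≤i<k of i · max(k−i, g[k−i]); the inner max lets the remainder stay uncut if that's better.
g[2] = 1*max(1,0) = 1*1 = 1
g[3] = max(1*2, 2*1) = 2
g[4] = max(1*3, 2*2, 3*1) = 4
g[5] = max(1*4, 2*3, 3*2, 4*1) = 6
g[6] = max(1*6, 2*4, 3*3, 4*2, 5*1) = 9
g[7] = max(1*9, 2*6, 3*4, 4*3, 5*2, 6*1) = 12
g[8] = max(1*12, 2*9, 3*6, …, 6*2, 7*1) = 18
g[9] = max(1*18, 2*12, 3*9, …, 7*2, 8*1) = 27
g[10] = max(1*27, 2*18, 3*12, …, 8*2, 9*1) = 36
One optimal split: 3 + 3 + 2 + 2; product 3*3*2*2 = 36.

36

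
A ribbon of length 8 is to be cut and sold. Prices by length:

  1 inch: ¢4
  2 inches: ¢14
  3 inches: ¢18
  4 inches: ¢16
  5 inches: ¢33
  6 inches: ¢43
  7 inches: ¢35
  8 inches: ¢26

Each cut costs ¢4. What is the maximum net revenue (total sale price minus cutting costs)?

53

Build net[k] bottom-up: net[k] = max over allowed piece i of (p[i] + net[k−i]) − 4 per cut.
net[1] = 4
net[2] = 14
net[3] = 18
net[4] = 24  (first piece 2, then net[2]=14)
net[5] = 33
net[6] = 43
net[7] = 43  (first piece 1, then net[6]=43)
net[8] = 53  (first piece 2, then net[6]=43)
One optimal plan: pieces 6 + 2 (1 cut) → ¢57 − ¢4 = ¢53.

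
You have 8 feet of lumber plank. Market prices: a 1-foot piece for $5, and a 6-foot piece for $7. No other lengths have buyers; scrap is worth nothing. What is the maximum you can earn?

Consider every possible first cut. best[k] is the best of p[i]+best[k−i] over all sellable i≤k.
best[1] = 5
best[2] = 10  (first piece 1, then best[1]=5)
best[3] = 15  (first piece 1, then best[2]=10)
best[4] = 20  (first piece 1, then best[3]=15)
best[5] = 25  (first piece 1, then best[4]=20)
best[6] = 30  (first piece 1, then best[5]=25)
best[7] = 35  (first piece 1, then best[6]=30)
best[8] = 40  (first piece 1, then best[7]=35)
One optimal cutting: 1 + 1 + 1 + 1 + 1 + 1 + 1 + 1 → $40.

40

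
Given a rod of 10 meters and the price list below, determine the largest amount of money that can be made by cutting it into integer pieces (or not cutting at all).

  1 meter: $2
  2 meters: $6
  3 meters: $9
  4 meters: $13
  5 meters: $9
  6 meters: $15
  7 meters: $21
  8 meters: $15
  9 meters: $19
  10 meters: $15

Let r[k] be the best obtainable value from length k. For each k, try every first piece i and keep the best of price[i] + r[k−i].
r[1] = 2
r[2] = 6
r[3] = 9
r[4] = 13
r[5] = 15  (first piece 1, then r[4]=13)
r[6] = 19  (first piece 2, then r[4]=13)
r[7] = 22  (first piece 3, then r[4]=13)
r[8] = 26  (first piece 4, then r[4]=13)
r[9] = 28  (first piece 1, then r[8]=26)
r[10] = 32  (first piece 2, then r[8]=26)
One optimal cutting: 4 + 4 + 2 → $13 + $13 + $6 = $32.

32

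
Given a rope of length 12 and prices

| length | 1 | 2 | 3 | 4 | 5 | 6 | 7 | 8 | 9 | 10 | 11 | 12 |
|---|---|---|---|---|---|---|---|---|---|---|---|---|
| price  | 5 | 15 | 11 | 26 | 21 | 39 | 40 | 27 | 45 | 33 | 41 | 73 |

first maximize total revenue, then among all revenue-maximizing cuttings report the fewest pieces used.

6

Build r[k] bottom-up: r[k] = max over allowed piece i of (p[i] + r[k−i]).
r[1] = 5
r[2] = max(5+5, 15+0) = 15
r[3] = max(5+15, 15+5, 11+0) = 20
r[4] = max(5+20, 15+15, 11+5, 26+0) = 30
r[5] = max(5+30, 15+20, 11+15, 26+5, 21+0) = 35
r[6] = max(5+35, 15+30, 11+20, 26+15, 21+5, 39+0) = 45
r[7] = max(5+45, 15+35, 11+30, …, 39+5, 40+0) = 50
r[8] = max(5+50, 15+45, 11+35, …, 40+5, 27+0) = 60
r[9] = max(5+60, 15+50, 11+45, …, 27+5, 45+0) = 65
r[10] = max(5+65, 15+60, 11+50, …, 45+5, 33+0) = 75
r[11] = max(5+75, 15+65, 11+60, …, 33+5, 41+0) = 80
r[12] = max(5+80, 15+75, 11+65, …, 41+5, 73+0) = 90
Maximum revenue is 90.
Now minimize piece count subject to staying optimal: for each k, pieces[k] = 1 + min over i with p[i]+r[k−i]=r[k] of pieces[k−i].
pieces[9] = 5
pieces[10] = 5
pieces[11] = 6
pieces[12] = 6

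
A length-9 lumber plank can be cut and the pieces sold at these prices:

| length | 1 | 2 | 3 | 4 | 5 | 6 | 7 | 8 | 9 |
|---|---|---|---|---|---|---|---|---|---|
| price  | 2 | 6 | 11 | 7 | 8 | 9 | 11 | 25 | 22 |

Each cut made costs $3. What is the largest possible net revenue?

27

Let v[k] be the best obtainable value from length k. For each k, try every first piece i and keep the best of price[i] + v[k−i] minus the 3 cut fee when i<k.
v[1] = 2
v[2] = max(2+2-3, 6+0) = 6
v[3] = max(2+6-3, 6+2-3, 11+0) = 11
v[4] = max(2+11-3, 6+6-3, 11+2-3, 7+0) = 10
v[5] = max(2+10-3, 6+11-3, 11+6-3, 7+2-3, 8+0) = 14
v[6] = max(2+14-3, 6+10-3, 11+11-3, 7+6-3, 8+2-3, 9+0) = 19
v[7] = max(2+19-3, 6+14-3, 11+10-3, …, 9+2-3, 11+0) = 18
v[8] = max(2+18-3, 6+19-3, 11+14-3, …, 11+2-3, 25+0) = 25
v[9] = max(2+25-3, 6+18-3, 11+19-3, …, 25+2-3, 22+0) = 27
One optimal plan: pieces 3 + 3 + 3 (2 cuts) → $33 − $6 = $27.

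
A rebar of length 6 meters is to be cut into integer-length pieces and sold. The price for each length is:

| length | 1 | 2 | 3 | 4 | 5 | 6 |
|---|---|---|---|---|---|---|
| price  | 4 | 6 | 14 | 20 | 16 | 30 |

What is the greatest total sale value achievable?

Build best[k] bottom-up: best[k] = max over allowed piece i of (p[i] + best[k−i]).
best[1] = 4
best[2] = 8  (first piece 1, then best[1]=4)
best[3] = 14
best[4] = 20
best[5] = 24  (first piece 1, then best[4]=20)
best[6] = 30
Best is to sell the whole 6-meter piece uncut for ₹30.

30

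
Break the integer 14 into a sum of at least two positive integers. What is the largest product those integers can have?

Let g[k] be the best product for length k (with at least one cut). For each first piece i, the rest contributes max(k−i, g[k−i]).
Small cases: g[2]=1, g[3]=2, g[4]=4, g[5]=6, g[6]=9, g[7]=12, g[8]=18.
g[9] = max(1*18, 2*12, 3*9, …, 7*2, 8*1) = 27
g[10] = max(1*27, 2*18, 3*12, …, 8*2, 9*1) = 36
g[11] = max(1*36, 2*27, 3*18, …, 9*2, 10*1) = 54
g[12] = max(1*54, 2*36, 3*27, …, 10*2, 11*1) = 81
g[13] = max(1*81, 2*54, 3*36, …, 11*2, 12*1) = 108
g[14] = max(1*108, 2*81, 3*54, …, 12*2, 13*1) = 162
One optimal split: 3 + 3 + 3 + 3 + 2; product 3*3*3*3*2 = 162.

162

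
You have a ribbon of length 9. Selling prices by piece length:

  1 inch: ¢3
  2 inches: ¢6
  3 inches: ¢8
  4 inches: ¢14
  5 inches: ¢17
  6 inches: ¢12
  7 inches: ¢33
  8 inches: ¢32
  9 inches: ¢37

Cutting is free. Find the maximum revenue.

Build r[k] bottom-up: r[k] = max over allowed piece i of (p[i] + r[k−i]).
r[1] = 3
r[2] = 6  (first piece 1, then r[1]=3)
r[3] = 9  (first piece 1, then r[2]=6)
r[4] = 14
r[5] = 17  (first piece 1, then r[4]=14)
r[6] = 20  (first piece 1, then r[5]=17)
r[7] = 33
r[8] = 36  (first piece 1, then r[7]=33)
r[9] = 39  (first piece 1, then r[8]=36)
One optimal cutting: 7 + 1 + 1 → ¢33 + ¢3 + ¢3 = ¢39.

39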